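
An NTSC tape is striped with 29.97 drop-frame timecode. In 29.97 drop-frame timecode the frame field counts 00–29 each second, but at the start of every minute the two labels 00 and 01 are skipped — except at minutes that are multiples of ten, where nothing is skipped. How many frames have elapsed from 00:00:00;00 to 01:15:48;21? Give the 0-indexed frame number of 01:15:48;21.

Complete 10-minute blocks: 7, each 17982 frames → 125874.
Remaining 5 whole minutes in the current block: 1800 + 4 × 1798 = 8992 frames.
Within the current minute: 48 × 30 + 21 − 2 = 1459 (labels ;00/;01 skipped at this minute). Total = 125874 + 8992 + 1459 = 136325.

136325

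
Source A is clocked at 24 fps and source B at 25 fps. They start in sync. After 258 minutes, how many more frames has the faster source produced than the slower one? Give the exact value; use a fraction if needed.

15480 frames

258 min = 15480 s.
A emits 24 × 15480 = 371520 frames; B emits 25 × 15480 = 387000.
Difference = 15480 frames; B is ahead of A.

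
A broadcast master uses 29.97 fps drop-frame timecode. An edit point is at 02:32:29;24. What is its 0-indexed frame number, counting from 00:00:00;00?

274220

As if non-drop at 30 labels/s: (2 × 3600 + 32 × 60 + 29) × 30 + 24 = 274494.
Minute boundaries passed: 152; those not divisible by 10: 152 − 15 = 137; dropped labels = 2 × 137 = 274.
Actual frame index = 274494 − 274 = 274220.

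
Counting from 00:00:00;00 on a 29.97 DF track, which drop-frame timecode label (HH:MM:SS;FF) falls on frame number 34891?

00:19:24;07

Ten DF minutes hold 17982 frames, so frame 34891 lies in block 1 (frames 17982–35963) with 16909 frames into that block.
The block's first minute is 1800 frames and the rest 1798 each; 16909 frames reaches minute 9, so 1 × 18 + 9 × 2 = 36 labels have been skipped so far.
Adding those back, label number 34891 + 36 = 34927 at 30 labels/s is 1164 s + 7 f = 0 h 19 min 24 s frame 7, i.e. 00:19:24;07.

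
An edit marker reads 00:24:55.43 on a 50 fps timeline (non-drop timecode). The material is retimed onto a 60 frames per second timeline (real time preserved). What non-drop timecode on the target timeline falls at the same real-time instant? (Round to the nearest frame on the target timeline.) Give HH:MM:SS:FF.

Source frame index: (0×3600 + 24×60 + 55) × 50 + 43 = 74793.
Real time: 74793 / (50) = 74793/50 s.
Target frame: (74793/50) × (60) = 448758/5 ≈ 89751.600 → 89752.
At 60 labels/s: frame 89752 → 00:24:55:52.

00:24:55:52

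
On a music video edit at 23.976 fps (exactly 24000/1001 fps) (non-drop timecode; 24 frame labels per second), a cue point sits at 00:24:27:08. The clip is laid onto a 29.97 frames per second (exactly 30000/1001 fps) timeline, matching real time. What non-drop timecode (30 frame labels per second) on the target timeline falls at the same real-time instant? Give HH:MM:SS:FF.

00:24:27:10

Source frame index: (0×3600 + 24×60 + 27) × 24 + 8 = 35216.
Real time: 35216 / (24000/1001) = 2203201/1500 s.
Target frame: (2203201/1500) × (30000/1001) = 44020.
At 30 labels/s: frame 44020 → 00:24:27:10.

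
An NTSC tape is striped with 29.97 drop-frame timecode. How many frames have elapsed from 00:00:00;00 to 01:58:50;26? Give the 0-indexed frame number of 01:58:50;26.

As if non-drop at 30 labels/s: (1 × 3600 + 58 × 60 + 50) × 30 + 26 = 213926.
Minute boundaries passed: 118; those not divisible by 10: 118 − 11 = 107; dropped labels = 2 × 107 = 214.
Actual frame index = 213926 − 214 = 213712.

213712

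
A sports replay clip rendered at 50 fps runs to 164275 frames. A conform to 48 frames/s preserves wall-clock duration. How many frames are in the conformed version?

157704 frames

Target frames = source frames × (target rate / source rate) = 164275 × (48)/(50) = 164275 × 24/25 = 157704.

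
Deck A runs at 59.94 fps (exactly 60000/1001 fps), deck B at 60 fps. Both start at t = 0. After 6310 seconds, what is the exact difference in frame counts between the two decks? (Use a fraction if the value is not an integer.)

378600/1001 frames

A emits 60000/1001 × 6310 = 378600000/1001 frames; B emits 60 × 6310 = 378600.
Difference = 378600/1001 frames (≈ 378.2218); B is ahead of A.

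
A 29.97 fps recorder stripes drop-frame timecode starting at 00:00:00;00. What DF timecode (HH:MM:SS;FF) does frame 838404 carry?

Ten DF minutes hold 17982 frames, so frame 838404 lies in block 46 (frames 827172–845153) with 11232 frames into that block.
The block's first minute is 1800 frames and the rest 1798 each; 11232 frames reaches minute 6, so 46 × 18 + 6 × 2 = 840 labels have been skipped so far.
Adding those back, label number 838404 + 840 = 839244 at 30 labels/s is 27974 s + 24 f = 7 h 46 min 14 s frame 24, i.e. 07:46:14;24.

07:46:14;24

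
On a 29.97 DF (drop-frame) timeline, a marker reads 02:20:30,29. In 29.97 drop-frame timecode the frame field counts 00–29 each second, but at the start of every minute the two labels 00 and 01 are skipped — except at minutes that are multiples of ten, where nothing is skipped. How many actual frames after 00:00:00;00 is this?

Complete 10-minute blocks: 14, each 17982 frames → 251748.
Remaining 0 whole minutes in the current block: 0 frames.
Within the current minute: 30 × 30 + 29 = 929. Total = 251748 + 0 + 929 = 252677.

252677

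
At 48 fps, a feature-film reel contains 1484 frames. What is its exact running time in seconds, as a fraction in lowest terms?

371/12 seconds

Running time = 1484 ÷ (48) = 1484 × 1/48 = 371/12 s.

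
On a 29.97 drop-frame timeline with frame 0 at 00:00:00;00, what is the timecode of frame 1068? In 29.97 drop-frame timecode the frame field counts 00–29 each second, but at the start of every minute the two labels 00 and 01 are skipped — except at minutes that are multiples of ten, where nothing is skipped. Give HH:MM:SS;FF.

Ten DF minutes hold 17982 frames, so frame 1068 lies in block 0 (frames 0–17981) with 1068 frames into that block.
The block's first minute is 1800 frames and the rest 1798 each; 1068 frames reaches minute 0, so 0 × 18 + 0 × 2 = 0 labels have been skipped so far.
Adding those back, label number 1068 + 0 = 1068 at 30 labels/s is 35 s + 18 f = 0 h 0 min 35 s frame 18, i.e. 00:00:35;18.

00:00:35;18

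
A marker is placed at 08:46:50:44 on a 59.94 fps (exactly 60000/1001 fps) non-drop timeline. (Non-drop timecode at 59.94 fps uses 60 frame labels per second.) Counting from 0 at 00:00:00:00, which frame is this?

1896644

Total seconds to the label: (8 × 3600 + 46 × 60 + 50) = 31610.
Frame index = 31610 × 60 + 44 = 1896644.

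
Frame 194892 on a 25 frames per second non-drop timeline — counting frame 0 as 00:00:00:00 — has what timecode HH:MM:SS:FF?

02:09:55:17

194892 ÷ 25 = 7795 full seconds, remainder 17 frames.
7795 s = 2 h 9 min 55 s.
Timecode: 02:09:55:17.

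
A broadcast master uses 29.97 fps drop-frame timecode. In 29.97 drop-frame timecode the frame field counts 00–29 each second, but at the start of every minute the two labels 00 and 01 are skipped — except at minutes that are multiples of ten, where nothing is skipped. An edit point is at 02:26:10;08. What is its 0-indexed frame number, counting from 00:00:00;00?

262844

As if non-drop at 30 labels/s: (2 × 3600 + 26 × 60 + 10) × 30 + 8 = 263108.
Minute boundaries passed: 146; those not divisible by 10: 146 − 14 = 132; dropped labels = 2 × 132 = 264.
Actual frame index = 263108 − 264 = 262844.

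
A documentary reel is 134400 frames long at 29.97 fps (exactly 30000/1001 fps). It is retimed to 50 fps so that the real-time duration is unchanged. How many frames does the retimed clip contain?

224224 frames

Target frames = source frames × (target rate / source rate) = 134400 × (50)/(30000/1001) = 134400 × 1001/600 = 224224.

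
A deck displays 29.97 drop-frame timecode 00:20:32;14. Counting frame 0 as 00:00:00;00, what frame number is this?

36938

As if non-drop at 30 labels/s: (0 × 3600 + 20 × 60 + 32) × 30 + 14 = 36974.
Minute boundaries passed: 20; those not divisible by 10: 20 − 2 = 18; dropped labels = 2 × 18 = 36.
Actual frame index = 36974 − 36 = 36938.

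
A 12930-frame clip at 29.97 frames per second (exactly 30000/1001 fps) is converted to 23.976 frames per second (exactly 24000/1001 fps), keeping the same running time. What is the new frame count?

10344 frames

Target frames = source frames × (target rate / source rate) = 12930 × (24000/1001)/(30000/1001) = 12930 × 4/5 = 10344.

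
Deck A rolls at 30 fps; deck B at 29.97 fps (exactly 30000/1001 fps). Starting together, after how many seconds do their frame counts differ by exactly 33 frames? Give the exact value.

1101.1 seconds

The gap grows by |30000/1001 − 30| = 30/1001 frames per second.
Time for a 33-frame gap: 33 ÷ (30/1001) = 1101.1 s.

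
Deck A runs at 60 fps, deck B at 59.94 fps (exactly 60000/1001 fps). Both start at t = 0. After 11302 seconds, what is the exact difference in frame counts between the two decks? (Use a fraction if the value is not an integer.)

A emits 60 × 11302 = 678120 frames; B emits 60000/1001 × 11302 = 678120000/1001.
Difference = 678120/1001 frames (≈ 677.4426); B is behind A.

678120/1001 frames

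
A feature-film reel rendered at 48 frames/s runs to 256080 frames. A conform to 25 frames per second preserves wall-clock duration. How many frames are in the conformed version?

Target frames = source frames × (target rate / source rate) = 256080 × (25)/(48) = 256080 × 25/48 = 133375.

133375 frames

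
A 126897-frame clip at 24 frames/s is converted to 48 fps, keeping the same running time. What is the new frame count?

Frames at target rate = 126897 × (48) / (24) = 253794.

253794 frames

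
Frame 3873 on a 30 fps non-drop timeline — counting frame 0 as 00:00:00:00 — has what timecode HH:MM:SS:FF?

00:02:09:03

3873 ÷ 30 = 129 full seconds, remainder 3 frames.
129 s = 0 h 2 min 9 s.
Timecode: 00:02:09:03.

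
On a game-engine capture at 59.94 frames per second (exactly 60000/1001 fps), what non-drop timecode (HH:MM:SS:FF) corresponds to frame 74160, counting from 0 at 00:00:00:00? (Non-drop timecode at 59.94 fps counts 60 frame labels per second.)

00:20:36:00

74160 ÷ 60 = 1236 full seconds, remainder 0 frames.
1236 s = 0 h 20 min 36 s.
Timecode: 00:20:36:00.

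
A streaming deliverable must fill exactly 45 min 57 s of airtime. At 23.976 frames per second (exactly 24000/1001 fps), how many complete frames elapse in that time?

45 min 57 s = 2757 s.
Frames = 2757 × 24000/1001 = 66168000/1001 ≈ 66101.8981.
Complete frames: 66101.

66101 frames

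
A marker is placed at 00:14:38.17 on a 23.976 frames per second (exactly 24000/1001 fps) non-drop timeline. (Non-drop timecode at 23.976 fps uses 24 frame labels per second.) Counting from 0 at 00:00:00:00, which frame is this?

21089

Total seconds to the label: (0 × 3600 + 14 × 60 + 38) = 878.
Frame index = 878 × 24 + 17 = 21089.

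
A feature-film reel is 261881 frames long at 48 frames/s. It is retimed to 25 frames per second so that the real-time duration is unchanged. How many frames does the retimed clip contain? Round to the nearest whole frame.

136396 frames

Frames at target rate = 261881 × (25) / (48) = 6547025/48 ≈ 136396.354.
Nearest whole frame: 136396.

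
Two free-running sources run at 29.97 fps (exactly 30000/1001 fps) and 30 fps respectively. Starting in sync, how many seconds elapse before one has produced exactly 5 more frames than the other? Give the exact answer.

The gap grows by |30 − 30000/1001| = 30/1001 frames per second.
Time for a 5-frame gap: 5 ÷ (30/1001) = 1001/6 s.

1001/6 seconds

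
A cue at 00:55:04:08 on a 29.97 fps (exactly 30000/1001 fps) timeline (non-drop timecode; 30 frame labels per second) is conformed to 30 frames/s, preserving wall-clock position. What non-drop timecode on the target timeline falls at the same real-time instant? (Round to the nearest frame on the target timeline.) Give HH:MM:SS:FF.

00:55:07:17

Source frame index: (0×3600 + 55×60 + 4) × 30 + 8 = 99128.
Real time: 99128 / (30000/1001) = 12403391/3750 s.
Target frame: (12403391/3750) × (30) = 12403391/125 ≈ 99227.128 → 99227.
At 30 labels/s: frame 99227 → 00:55:07:17.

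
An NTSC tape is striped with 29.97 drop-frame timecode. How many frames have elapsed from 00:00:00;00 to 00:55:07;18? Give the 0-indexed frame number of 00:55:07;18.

Complete 10-minute blocks: 5, each 17982 frames → 89910.
Remaining 5 whole minutes in the current block: 1800 + 4 × 1798 = 8992 frames.
Within the current minute: 7 × 30 + 18 − 2 = 226 (labels ;00/;01 skipped at this minute). Total = 89910 + 8992 + 226 = 99128.

99128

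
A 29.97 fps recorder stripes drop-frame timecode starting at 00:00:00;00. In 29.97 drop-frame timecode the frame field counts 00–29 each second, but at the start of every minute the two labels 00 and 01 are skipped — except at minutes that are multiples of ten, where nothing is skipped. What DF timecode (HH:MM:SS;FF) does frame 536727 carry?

04:58:28;25

Each 10-minute DF block holds 10 × 60 × 30 − 9 × 2 = 17982 frames. 536727 ÷ 17982 → 29 full blocks, remainder 15249.
Within the partial block the first minute is 1800 frames and each further minute 1798, so 8 further minute boundaries passed. Total skipped labels = 18 × 29 + 2 × 8 = 538.
Non-drop label index = 536727 + 538 = 537265; at 30 labels/s that is 04:58:28:25, i.e. DF 04:58:28;25.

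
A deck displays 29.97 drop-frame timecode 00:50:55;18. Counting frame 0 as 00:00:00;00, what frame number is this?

91578

Complete 10-minute blocks: 5, each 17982 frames → 89910.
Remaining 0 whole minutes in the current block: 0 frames.
Within the current minute: 55 × 30 + 18 = 1668. Total = 89910 + 0 + 1668 = 91578.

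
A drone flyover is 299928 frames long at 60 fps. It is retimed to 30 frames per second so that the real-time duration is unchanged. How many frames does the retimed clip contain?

149964 frames

Target frames = source frames × (target rate / source rate) = 299928 × (30)/(60) = 299928 × 1/2 = 149964.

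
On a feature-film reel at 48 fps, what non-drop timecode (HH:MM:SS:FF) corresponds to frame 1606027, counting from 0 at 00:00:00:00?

1606027 ÷ 48 = 33458 full seconds, remainder 43 frames.
33458 s = 9 h 17 min 38 s.
Timecode: 09:17:38:43.

09:17:38:43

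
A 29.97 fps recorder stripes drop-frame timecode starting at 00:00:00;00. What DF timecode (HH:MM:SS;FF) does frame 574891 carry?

05:19:42;07

Each 10-minute DF block holds 10 × 60 × 30 − 9 × 2 = 17982 frames. 574891 ÷ 17982 → 31 full blocks, remainder 17449.
Within the partial block the first minute is 1800 frames and each further minute 1798, so 9 further minute boundaries passed. Total skipped labels = 18 × 31 + 2 × 9 = 576.
Non-drop label index = 574891 + 576 = 575467; at 30 labels/s that is 05:19:42:07, i.e. DF 05:19:42;07.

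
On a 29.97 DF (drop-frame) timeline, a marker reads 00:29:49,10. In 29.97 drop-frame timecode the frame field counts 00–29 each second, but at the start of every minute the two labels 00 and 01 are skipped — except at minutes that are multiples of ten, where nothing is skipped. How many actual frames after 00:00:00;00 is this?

As if non-drop at 30 labels/s: (0 × 3600 + 29 × 60 + 49) × 30 + 10 = 53680.
Minute boundaries passed: 29; those not divisible by 10: 29 − 2 = 27; dropped labels = 2 × 27 = 54.
Actual frame index = 53680 − 54 = 53626.

53626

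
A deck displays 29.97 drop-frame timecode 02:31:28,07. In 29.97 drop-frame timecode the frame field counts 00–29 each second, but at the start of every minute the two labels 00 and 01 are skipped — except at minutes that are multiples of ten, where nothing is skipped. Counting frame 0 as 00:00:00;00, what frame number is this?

272375

As if non-drop at 30 labels/s: (2 × 3600 + 31 × 60 + 28) × 30 + 7 = 272647.
Minute boundaries passed: 151; those not divisible by 10: 151 − 15 = 136; dropped labels = 2 × 136 = 272.
Actual frame index = 272647 − 272 = 272375.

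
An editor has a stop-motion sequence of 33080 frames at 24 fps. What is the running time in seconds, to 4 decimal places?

Running time = 33080 × 1/24 = 4135/3 s ≈ 1378.3333 s.

1378.3333 seconds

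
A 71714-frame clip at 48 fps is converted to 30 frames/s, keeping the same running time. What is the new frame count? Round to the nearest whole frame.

44821 frames

Frames at target rate = 71714 × (30) / (48) = 179285/4 ≈ 44821.250.
Nearest whole frame: 44821.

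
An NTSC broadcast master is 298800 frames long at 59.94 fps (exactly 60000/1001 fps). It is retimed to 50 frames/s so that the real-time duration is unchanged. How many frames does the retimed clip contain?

249249 frames

Target frames = source frames × (target rate / source rate) = 298800 × (50)/(60000/1001) = 298800 × 1001/1200 = 249249.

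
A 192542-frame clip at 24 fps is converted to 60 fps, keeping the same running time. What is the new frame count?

481355 frames

Target frames = source frames × (target rate / source rate) = 192542 × (60)/(24) = 192542 × 5/2 = 481355.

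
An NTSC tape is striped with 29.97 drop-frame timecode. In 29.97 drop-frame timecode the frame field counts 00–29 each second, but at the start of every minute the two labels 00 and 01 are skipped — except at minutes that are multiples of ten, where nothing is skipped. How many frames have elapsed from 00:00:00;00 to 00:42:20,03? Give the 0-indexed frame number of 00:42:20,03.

76127

As if non-drop at 30 labels/s: (0 × 3600 + 42 × 60 + 20) × 30 + 3 = 76203.
Minute boundaries passed: 42; those not divisible by 10: 42 − 4 = 38; dropped labels = 2 × 38 = 76.
Actual frame index = 76203 − 76 = 76127.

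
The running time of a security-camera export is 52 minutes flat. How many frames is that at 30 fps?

93600 frames

52 min = 3120 s.
Frames = 3120 × 30 = 93600.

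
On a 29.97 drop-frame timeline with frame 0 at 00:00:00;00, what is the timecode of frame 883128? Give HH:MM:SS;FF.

Ten DF minutes hold 17982 frames, so frame 883128 lies in block 49 (frames 881118–899099) with 2010 frames into that block.
The block's first minute is 1800 frames and the rest 1798 each; 2010 frames reaches minute 1, so 49 × 18 + 1 × 2 = 884 labels have been skipped so far.
Adding those back, label number 883128 + 884 = 884012 at 30 labels/s is 29467 s + 2 f = 8 h 11 min 7 s frame 2, i.e. 08:11:07;02.

08:11:07;02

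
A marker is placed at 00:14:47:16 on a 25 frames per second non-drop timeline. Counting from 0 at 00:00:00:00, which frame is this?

Total seconds to the label: (0 × 3600 + 14 × 60 + 47) = 887.
Frame index = 887 × 25 + 16 = 22191.

frame 22191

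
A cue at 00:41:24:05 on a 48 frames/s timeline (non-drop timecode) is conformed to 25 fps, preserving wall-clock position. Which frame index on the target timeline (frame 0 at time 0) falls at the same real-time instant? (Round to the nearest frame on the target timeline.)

frame 62103

Source frame index: (0×3600 + 41×60 + 24) × 48 + 5 = 119237.
Real time: 119237 / (48) = 119237/48 s.
Target frame: (119237/48) × (25) = 2980925/48 ≈ 62102.604 → 62103.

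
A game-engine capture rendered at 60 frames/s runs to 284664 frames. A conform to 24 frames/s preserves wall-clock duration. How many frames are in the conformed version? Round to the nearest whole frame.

113866 frames

Frames at target rate = 284664 × (24) / (60) = 569328/5 ≈ 113865.600.
Nearest whole frame: 113866.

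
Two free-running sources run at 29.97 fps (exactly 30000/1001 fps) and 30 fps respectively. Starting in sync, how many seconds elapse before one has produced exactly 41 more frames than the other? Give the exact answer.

41041/30 seconds

The gap grows by |30 − 30000/1001| = 30/1001 frames per second.
Time for a 41-frame gap: 41 ÷ (30/1001) = 41041/30 s.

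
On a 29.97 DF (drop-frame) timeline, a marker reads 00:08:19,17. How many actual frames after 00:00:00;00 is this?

14971

Complete 10-minute blocks: 0, each 17982 frames → 0.
Remaining 8 whole minutes in the current block: 1800 + 7 × 1798 = 14386 frames.
Within the current minute: 19 × 30 + 17 − 2 = 585 (labels ;00/;01 skipped at this minute). Total = 0 + 14386 + 585 = 14971.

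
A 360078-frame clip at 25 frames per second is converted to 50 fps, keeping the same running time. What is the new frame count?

Frames at target rate = 360078 × (50) / (25) = 720156.

720156 frames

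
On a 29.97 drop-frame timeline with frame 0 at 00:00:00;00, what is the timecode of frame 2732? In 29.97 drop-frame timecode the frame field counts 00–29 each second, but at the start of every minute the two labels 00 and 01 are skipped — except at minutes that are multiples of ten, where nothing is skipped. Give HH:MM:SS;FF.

00:01:31;04

Ten DF minutes hold 17982 frames, so frame 2732 lies in block 0 (frames 0–17981) with 2732 frames into that block.
The block's first minute is 1800 frames and the rest 1798 each; 2732 frames reaches minute 1, so 0 × 18 + 1 × 2 = 2 labels have been skipped so far.
Adding those back, label number 2732 + 2 = 2734 at 30 labels/s is 91 s + 4 f = 0 h 1 min 31 s frame 4, i.e. 00:01:31;04.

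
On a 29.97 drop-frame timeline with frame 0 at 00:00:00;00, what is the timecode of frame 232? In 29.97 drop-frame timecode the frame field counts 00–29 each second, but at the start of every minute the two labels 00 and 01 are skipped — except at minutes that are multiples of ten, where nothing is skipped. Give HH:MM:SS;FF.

00:00:07;22

Ten DF minutes hold 17982 frames, so frame 232 lies in block 0 (frames 0–17981) with 232 frames into that block.
The block's first minute is 1800 frames and the rest 1798 each; 232 frames reaches minute 0, so 0 × 18 + 0 × 2 = 0 labels have been skipped so far.
Adding those back, label number 232 + 0 = 232 at 30 labels/s is 7 s + 22 f = 0 h 0 min 7 s frame 22, i.e. 00:00:07;22.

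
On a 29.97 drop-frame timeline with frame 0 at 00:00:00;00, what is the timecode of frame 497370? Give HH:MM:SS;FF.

Ten DF minutes hold 17982 frames, so frame 497370 lies in block 27 (frames 485514–503495) with 11856 frames into that block.
The block's first minute is 1800 frames and the rest 1798 each; 11856 frames reaches minute 6, so 27 × 18 + 6 × 2 = 498 labels have been skipped so far.
Adding those back, label number 497370 + 498 = 497868 at 30 labels/s is 16595 s + 18 f = 4 h 36 min 35 s frame 18, i.e. 04:36:35;18.

04:36:35;18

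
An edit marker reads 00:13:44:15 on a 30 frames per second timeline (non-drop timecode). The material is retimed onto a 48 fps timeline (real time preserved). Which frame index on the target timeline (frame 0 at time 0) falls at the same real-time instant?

Source frame index: (0×3600 + 13×60 + 44) × 30 + 15 = 24735.
Real time: 24735 / (30) = 1649/2 s.
Target frame: (1649/2) × (48) = 39576.

frame 39576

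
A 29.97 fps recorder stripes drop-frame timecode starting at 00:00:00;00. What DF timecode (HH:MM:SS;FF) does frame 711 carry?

Ten DF minutes hold 17982 frames, so frame 711 lies in block 0 (frames 0–17981) with 711 frames into that block.
The block's first minute is 1800 frames and the rest 1798 each; 711 frames reaches minute 0, so 0 × 18 + 0 × 2 = 0 labels have been skipped so far.
Adding those back, label number 711 + 0 = 711 at 30 labels/s is 23 s + 21 f = 0 h 0 min 23 s frame 21, i.e. 00:00:23;21.

00:00:23;21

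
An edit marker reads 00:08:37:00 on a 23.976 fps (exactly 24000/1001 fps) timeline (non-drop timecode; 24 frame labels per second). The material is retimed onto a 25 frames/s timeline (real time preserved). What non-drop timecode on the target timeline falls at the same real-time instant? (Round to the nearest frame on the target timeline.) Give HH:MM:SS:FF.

00:08:37:13

Source frame index: (0×3600 + 8×60 + 37) × 24 + 0 = 12408.
Real time: 12408 / (24000/1001) = 517517/1000 s.
Target frame: (517517/1000) × (25) = 517517/40 ≈ 12937.925 → 12938.
At 25 labels/s: frame 12938 → 00:08:37:13.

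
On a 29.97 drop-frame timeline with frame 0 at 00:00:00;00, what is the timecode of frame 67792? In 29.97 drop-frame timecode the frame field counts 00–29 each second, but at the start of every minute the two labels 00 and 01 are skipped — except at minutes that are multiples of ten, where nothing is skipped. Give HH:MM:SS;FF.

Ten DF minutes hold 17982 frames, so frame 67792 lies in block 3 (frames 53946–71927) with 13846 frames into that block.
The block's first minute is 1800 frames and the rest 1798 each; 13846 frames reaches minute 7, so 3 × 18 + 7 × 2 = 68 labels have been skipped so far.
Adding those back, label number 67792 + 68 = 67860 at 30 labels/s is 2262 s + 0 f = 0 h 37 min 42 s frame 0, i.e. 00:37:42;00.

00:37:42;00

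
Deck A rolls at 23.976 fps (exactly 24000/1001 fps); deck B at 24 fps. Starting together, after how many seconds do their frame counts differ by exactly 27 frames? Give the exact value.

The gap grows by |24 − 24000/1001| = 24/1001 frames per second.
Time for a 27-frame gap: 27 ÷ (24/1001) = 1126.125 s.

1126.125 seconds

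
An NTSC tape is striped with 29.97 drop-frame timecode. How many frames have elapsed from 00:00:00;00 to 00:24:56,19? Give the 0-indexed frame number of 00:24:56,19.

Complete 10-minute blocks: 2, each 17982 frames → 35964.
Remaining 4 whole minutes in the current block: 1800 + 3 × 1798 = 7194 frames.
Within the current minute: 56 × 30 + 19 − 2 = 1697 (labels ;00/;01 skipped at this minute). Total = 35964 + 7194 + 1697 = 44855.

44855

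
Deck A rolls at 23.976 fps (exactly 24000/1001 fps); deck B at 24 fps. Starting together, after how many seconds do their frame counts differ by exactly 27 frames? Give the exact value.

The gap grows by |24 − 24000/1001| = 24/1001 frames per second.
Time for a 27-frame gap: 27 ÷ (24/1001) = 1126.125 s.

1126.125 seconds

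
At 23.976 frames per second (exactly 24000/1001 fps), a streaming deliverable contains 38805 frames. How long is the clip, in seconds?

Running time = 38805 / (24000/1001) = 1618.491875 s.

1618.491875 seconds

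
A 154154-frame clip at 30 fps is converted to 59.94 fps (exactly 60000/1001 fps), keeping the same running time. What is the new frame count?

308000 frames

Target frames = source frames × (target rate / source rate) = 154154 × (60000/1001)/(30) = 154154 × 2000/1001 = 308000.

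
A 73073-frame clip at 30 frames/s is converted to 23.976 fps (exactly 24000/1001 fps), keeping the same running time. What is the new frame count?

Target frames = source frames × (target rate / source rate) = 73073 × (24000/1001)/(30) = 73073 × 800/1001 = 58400.

58400 frames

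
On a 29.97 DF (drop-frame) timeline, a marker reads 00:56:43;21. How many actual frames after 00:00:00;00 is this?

As if non-drop at 30 labels/s: (0 × 3600 + 56 × 60 + 43) × 30 + 21 = 102111.
Minute boundaries passed: 56; those not divisible by 10: 56 − 5 = 51; dropped labels = 2 × 51 = 102.
Actual frame index = 102111 − 102 = 102009.

102009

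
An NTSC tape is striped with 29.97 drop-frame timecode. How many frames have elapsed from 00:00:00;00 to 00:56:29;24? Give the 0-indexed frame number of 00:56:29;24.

101592

Complete 10-minute blocks: 5, each 17982 frames → 89910.
Remaining 6 whole minutes in the current block: 1800 + 5 × 1798 = 10790 frames.
Within the current minute: 29 × 30 + 24 − 2 = 892 (labels ;00/;01 skipped at this minute). Total = 89910 + 10790 + 892 = 101592.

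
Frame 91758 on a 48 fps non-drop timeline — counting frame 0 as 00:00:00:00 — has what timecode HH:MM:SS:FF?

00:31:51:30

91758 ÷ 48 = 1911 full seconds, remainder 30 frames.
1911 s = 0 h 31 min 51 s.
Timecode: 00:31:51:30.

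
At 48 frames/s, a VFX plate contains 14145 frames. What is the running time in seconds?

294.6875 seconds

Running time = 14145 / (48) = 294.6875 s.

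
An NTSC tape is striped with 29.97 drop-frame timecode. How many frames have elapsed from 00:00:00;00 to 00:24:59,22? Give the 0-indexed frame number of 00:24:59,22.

44948

As if non-drop at 30 labels/s: (0 × 3600 + 24 × 60 + 59) × 30 + 22 = 44992.
Minute boundaries passed: 24; those not divisible by 10: 24 − 2 = 22; dropped labels = 2 × 22 = 44.
Actual frame index = 44992 − 44 = 44948.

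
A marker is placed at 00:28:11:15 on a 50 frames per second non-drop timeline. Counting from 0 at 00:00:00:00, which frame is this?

frame 84565

Total seconds to the label: (0 × 3600 + 28 × 60 + 11) = 1691.
Frame index = 1691 × 50 + 15 = 84565.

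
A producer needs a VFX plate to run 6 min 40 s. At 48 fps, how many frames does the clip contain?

19200 frames

6 min 40 s = 400 s.
Frames = 400 × 48 = 19200.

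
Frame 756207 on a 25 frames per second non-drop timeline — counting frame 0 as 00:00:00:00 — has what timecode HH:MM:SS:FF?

756207 ÷ 25 = 30248 full seconds, remainder 7 frames.
30248 s = 8 h 24 min 8 s.
Timecode: 08:24:08:07.

08:24:08:07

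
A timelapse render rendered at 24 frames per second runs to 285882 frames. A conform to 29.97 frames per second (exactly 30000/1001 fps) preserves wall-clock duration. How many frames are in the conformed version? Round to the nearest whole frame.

Frames at target rate = 285882 × (30000/1001) / (24) = 357352500/1001 ≈ 356995.504.
Nearest whole frame: 356996.

356996 frames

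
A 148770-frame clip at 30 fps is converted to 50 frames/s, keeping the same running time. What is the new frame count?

247950 frames

Target frames = source frames × (target rate / source rate) = 148770 × (50)/(30) = 148770 × 5/3 = 247950.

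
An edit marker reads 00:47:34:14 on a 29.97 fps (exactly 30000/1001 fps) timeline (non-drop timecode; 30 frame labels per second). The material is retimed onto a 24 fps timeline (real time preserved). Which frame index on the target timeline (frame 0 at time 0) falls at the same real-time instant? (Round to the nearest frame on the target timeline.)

Source frame index: (0×3600 + 47×60 + 34) × 30 + 14 = 85634.
Real time: 85634 / (30000/1001) = 42859817/15000 s.
Target frame: (42859817/15000) × (24) = 42859817/625 ≈ 68575.707 → 68576.

frame 68576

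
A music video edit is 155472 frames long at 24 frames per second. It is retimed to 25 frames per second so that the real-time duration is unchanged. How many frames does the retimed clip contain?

Target frames = source frames × (target rate / source rate) = 155472 × (25)/(24) = 155472 × 25/24 = 161950.

161950 frames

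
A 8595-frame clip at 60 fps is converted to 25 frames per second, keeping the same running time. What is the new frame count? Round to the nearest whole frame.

Frames at target rate = 8595 × (25) / (60) = 14325/4 ≈ 3581.250.
Nearest whole frame: 3581.

3581 frames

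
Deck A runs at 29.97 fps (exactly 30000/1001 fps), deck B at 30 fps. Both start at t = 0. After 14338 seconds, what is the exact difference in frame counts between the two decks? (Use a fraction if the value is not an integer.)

A emits 30000/1001 × 14338 = 430140000/1001 frames; B emits 30 × 14338 = 430140.
Difference = 430140/1001 frames (≈ 429.7103); B is ahead of A.

430140/1001 frames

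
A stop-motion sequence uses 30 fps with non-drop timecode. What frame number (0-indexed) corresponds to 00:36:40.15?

Total seconds to the label: (0 × 3600 + 36 × 60 + 40) = 2200.
Frame index = 2200 × 30 + 15 = 66015.

66015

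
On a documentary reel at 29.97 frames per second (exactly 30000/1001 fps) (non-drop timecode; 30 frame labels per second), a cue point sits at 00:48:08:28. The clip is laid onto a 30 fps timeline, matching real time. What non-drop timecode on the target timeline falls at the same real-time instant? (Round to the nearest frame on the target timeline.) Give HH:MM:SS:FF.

00:48:11:25

Source frame index: (0×3600 + 48×60 + 8) × 30 + 28 = 86668.
Real time: 86668 / (30000/1001) = 21688667/7500 s.
Target frame: (21688667/7500) × (30) = 21688667/250 ≈ 86754.668 → 86755.
At 30 labels/s: frame 86755 → 00:48:11:25.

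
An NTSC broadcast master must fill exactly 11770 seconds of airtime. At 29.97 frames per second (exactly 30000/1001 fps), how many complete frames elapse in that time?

Frames = 11770 × 30000/1001 = 32100000/91 ≈ 352747.2527.
Complete frames: 352747.

352747 frames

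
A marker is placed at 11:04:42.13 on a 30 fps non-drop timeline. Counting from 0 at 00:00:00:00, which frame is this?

frame 1196473

Total seconds to the label: (11 × 3600 + 4 × 60 + 42) = 39882.
Frame index = 39882 × 30 + 13 = 1196473.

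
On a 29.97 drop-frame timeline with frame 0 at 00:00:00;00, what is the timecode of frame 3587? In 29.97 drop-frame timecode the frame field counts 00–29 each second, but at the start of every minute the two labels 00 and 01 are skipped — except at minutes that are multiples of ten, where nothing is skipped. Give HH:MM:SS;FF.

Ten DF minutes hold 17982 frames, so frame 3587 lies in block 0 (frames 0–17981) with 3587 frames into that block.
The block's first minute is 1800 frames and the rest 1798 each; 3587 frames reaches minute 1, so 0 × 18 + 1 × 2 = 2 labels have been skipped so far.
Adding those back, label number 3587 + 2 = 3589 at 30 labels/s is 119 s + 19 f = 0 h 1 min 59 s frame 19, i.e. 00:01:59;19.

00:01:59;19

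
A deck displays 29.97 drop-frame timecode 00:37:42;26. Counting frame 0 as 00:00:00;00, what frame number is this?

Complete 10-minute blocks: 3, each 17982 frames → 53946.
Remaining 7 whole minutes in the current block: 1800 + 6 × 1798 = 12588 frames.
Within the current minute: 42 × 30 + 26 − 2 = 1284 (labels ;00/;01 skipped at this minute). Total = 53946 + 12588 + 1284 = 67818.

67818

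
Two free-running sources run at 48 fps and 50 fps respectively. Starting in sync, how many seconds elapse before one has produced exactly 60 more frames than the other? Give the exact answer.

30 seconds

The gap grows by |50 − 48| = 2 frames per second.
Time for a 60-frame gap: 60 ÷ (2) = 30 s.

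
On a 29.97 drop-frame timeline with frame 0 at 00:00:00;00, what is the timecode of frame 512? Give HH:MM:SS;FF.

00:00:17;02

Each 10-minute DF block holds 10 × 60 × 30 − 9 × 2 = 17982 frames. 512 ÷ 17982 → 0 full blocks, remainder 512.
Within the partial block the first minute is 1800 frames and each further minute 1798, so 0 further minute boundaries passed. Total skipped labels = 18 × 0 + 2 × 0 = 0.
Non-drop label index = 512 + 0 = 512; at 30 labels/s that is 00:00:17:02, i.e. DF 00:00:17;02.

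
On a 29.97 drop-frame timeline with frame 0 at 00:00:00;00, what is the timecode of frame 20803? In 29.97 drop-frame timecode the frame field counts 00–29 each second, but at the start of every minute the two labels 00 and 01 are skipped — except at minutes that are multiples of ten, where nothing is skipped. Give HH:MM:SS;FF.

00:11:34;03

Ten DF minutes hold 17982 frames, so frame 20803 lies in block 1 (frames 17982–35963) with 2821 frames into that block.
The block's first minute is 1800 frames and the rest 1798 each; 2821 frames reaches minute 1, so 1 × 18 + 1 × 2 = 20 labels have been skipped so far.
Adding those back, label number 20803 + 20 = 20823 at 30 labels/s is 694 s + 3 f = 0 h 11 min 34 s frame 3, i.e. 00:11:34;03.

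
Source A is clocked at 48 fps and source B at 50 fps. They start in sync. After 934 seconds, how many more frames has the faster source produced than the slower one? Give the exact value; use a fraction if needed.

A emits 48 × 934 = 44832 frames; B emits 50 × 934 = 46700.
Difference = 1868 frames; B is ahead of A.

1868 frames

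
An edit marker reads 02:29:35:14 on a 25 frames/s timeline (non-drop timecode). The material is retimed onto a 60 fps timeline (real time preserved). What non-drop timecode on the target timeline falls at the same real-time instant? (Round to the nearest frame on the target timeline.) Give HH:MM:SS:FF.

Source frame index: (2×3600 + 29×60 + 35) × 25 + 14 = 224389.
Real time: 224389 / (25) = 224389/25 s.
Target frame: (224389/25) × (60) = 2692668/5 ≈ 538533.600 → 538534.
At 60 labels/s: frame 538534 → 02:29:35:34.

02:29:35:34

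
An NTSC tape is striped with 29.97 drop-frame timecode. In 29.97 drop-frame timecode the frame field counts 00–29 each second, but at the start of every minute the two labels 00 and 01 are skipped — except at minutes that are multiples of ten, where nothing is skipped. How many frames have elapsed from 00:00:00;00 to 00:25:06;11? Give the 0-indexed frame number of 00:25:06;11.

Complete 10-minute blocks: 2, each 17982 frames → 35964.
Remaining 5 whole minutes in the current block: 1800 + 4 × 1798 = 8992 frames.
Within the current minute: 6 × 30 + 11 − 2 = 189 (labels ;00/;01 skipped at this minute). Total = 35964 + 8992 + 189 = 45145.

45145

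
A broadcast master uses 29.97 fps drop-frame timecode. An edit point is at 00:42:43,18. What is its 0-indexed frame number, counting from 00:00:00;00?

76832

Complete 10-minute blocks: 4, each 17982 frames → 71928.
Remaining 2 whole minutes in the current block: 1800 + 1 × 1798 = 3598 frames.
Within the current minute: 43 × 30 + 18 − 2 = 1306 (labels ;00/;01 skipped at this minute). Total = 71928 + 3598 + 1306 = 76832.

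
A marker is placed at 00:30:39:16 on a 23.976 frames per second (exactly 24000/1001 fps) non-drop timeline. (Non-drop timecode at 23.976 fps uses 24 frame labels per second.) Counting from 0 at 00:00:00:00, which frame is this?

44152

Total seconds to the label: (0 × 3600 + 30 × 60 + 39) = 1839.
Frame index = 1839 × 24 + 16 = 44152.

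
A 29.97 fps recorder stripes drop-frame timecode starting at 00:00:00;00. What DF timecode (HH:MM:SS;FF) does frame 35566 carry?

Each 10-minute DF block holds 10 × 60 × 30 − 9 × 2 = 17982 frames. 35566 ÷ 17982 → 1 full block, remainder 17584.
Within the partial block the first minute is 1800 frames and each further minute 1798, so 9 further minute boundaries passed. Total skipped labels = 18 × 1 + 2 × 9 = 36.
Non-drop label index = 35566 + 36 = 35602; at 30 labels/s that is 00:19:46:22, i.e. DF 00:19:46;22.

00:19:46;22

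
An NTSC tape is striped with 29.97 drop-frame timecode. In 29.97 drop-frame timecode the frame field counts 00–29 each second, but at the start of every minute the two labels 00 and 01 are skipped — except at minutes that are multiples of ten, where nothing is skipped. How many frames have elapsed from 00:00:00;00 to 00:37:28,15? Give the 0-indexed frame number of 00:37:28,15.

Complete 10-minute blocks: 3, each 17982 frames → 53946.
Remaining 7 whole minutes in the current block: 1800 + 6 × 1798 = 12588 frames.
Within the current minute: 28 × 30 + 15 − 2 = 853 (labels ;00/;01 skipped at this minute). Total = 53946 + 12588 + 853 = 67387.

67387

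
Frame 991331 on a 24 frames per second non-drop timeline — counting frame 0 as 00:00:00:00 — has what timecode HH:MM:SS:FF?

991331 ÷ 24 = 41305 full seconds, remainder 11 frames.
41305 s = 11 h 28 min 25 s.
Timecode: 11:28:25:11.

11:28:25:11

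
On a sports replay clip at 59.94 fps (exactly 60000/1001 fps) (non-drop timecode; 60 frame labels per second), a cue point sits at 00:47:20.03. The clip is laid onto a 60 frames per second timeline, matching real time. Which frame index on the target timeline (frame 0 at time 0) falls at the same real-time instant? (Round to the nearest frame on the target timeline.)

Source frame index: (0×3600 + 47×60 + 20) × 60 + 3 = 170403.
Real time: 170403 / (60000/1001) = 56857801/20000 s.
Target frame: (56857801/20000) × (60) = 170573403/1000 ≈ 170573.403 → 170573.

frame 170573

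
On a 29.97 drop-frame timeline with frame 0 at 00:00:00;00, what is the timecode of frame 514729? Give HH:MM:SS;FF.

Ten DF minutes hold 17982 frames, so frame 514729 lies in block 28 (frames 503496–521477) with 11233 frames into that block.
The block's first minute is 1800 frames and the rest 1798 each; 11233 frames reaches minute 6, so 28 × 18 + 6 × 2 = 516 labels have been skipped so far.
Adding those back, label number 514729 + 516 = 515245 at 30 labels/s is 17174 s + 25 f = 4 h 46 min 14 s frame 25, i.e. 04:46:14;25.

04:46:14;25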